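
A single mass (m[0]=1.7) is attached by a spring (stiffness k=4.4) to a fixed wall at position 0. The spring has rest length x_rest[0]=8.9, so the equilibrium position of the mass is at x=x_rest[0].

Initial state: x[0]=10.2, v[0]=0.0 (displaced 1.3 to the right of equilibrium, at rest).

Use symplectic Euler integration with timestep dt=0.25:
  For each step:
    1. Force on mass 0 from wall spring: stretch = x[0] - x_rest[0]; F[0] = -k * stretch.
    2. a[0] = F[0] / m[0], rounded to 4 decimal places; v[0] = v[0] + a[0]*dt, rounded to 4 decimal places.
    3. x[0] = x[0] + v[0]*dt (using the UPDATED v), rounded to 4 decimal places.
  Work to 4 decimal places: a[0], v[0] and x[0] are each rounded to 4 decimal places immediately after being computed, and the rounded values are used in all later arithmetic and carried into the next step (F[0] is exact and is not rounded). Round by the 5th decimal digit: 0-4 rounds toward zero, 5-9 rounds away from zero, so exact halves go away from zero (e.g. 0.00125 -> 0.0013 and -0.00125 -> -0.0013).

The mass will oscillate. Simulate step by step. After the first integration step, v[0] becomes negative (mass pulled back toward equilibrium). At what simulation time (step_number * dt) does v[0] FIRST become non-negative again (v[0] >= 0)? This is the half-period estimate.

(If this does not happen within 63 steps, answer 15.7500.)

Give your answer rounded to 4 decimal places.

Answer: 2.0000

Derivation:
Step 0: x=[10.2000] v=[0.0000]
Step 1: x=[9.9897] v=[-0.8412]
Step 2: x=[9.6031] v=[-1.5463]
Step 3: x=[9.1028] v=[-2.0013]
Step 4: x=[8.5697] v=[-2.1325]
Step 5: x=[8.0900] v=[-1.9188]
Step 6: x=[7.7413] v=[-1.3947]
Step 7: x=[7.5801] v=[-0.6450]
Step 8: x=[7.6324] v=[0.2091]
First v>=0 after going negative at step 8, time=2.0000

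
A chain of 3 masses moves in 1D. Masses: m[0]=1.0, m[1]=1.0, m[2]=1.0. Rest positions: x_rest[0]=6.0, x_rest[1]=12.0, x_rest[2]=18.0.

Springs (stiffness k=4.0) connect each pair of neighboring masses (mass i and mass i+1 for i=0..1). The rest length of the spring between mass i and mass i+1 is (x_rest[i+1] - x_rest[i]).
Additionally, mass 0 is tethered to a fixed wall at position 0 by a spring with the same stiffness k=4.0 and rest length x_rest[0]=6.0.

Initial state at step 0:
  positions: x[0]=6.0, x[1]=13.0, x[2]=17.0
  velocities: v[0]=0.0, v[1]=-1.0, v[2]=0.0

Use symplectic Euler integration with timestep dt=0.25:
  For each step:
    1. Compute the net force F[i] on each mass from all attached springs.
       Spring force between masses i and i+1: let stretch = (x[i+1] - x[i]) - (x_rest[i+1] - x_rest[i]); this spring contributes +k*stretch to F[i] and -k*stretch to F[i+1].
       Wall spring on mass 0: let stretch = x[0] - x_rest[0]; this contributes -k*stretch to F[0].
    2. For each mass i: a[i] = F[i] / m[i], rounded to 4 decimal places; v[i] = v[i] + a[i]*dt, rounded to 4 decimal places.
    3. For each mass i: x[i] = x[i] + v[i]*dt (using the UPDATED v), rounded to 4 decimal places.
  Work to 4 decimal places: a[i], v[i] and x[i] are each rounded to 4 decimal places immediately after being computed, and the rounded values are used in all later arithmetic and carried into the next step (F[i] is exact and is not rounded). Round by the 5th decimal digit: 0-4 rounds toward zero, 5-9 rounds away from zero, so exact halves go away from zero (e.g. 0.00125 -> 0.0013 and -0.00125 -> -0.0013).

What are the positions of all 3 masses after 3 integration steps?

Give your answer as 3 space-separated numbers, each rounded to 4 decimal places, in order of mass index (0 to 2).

Step 0: x=[6.0000 13.0000 17.0000] v=[0.0000 -1.0000 0.0000]
Step 1: x=[6.2500 12.0000 17.5000] v=[1.0000 -4.0000 2.0000]
Step 2: x=[6.3750 10.9375 18.1250] v=[0.5000 -4.2500 2.5000]
Step 3: x=[6.0469 10.5313 18.4531] v=[-1.3125 -1.6250 1.3125]

Answer: 6.0469 10.5313 18.4531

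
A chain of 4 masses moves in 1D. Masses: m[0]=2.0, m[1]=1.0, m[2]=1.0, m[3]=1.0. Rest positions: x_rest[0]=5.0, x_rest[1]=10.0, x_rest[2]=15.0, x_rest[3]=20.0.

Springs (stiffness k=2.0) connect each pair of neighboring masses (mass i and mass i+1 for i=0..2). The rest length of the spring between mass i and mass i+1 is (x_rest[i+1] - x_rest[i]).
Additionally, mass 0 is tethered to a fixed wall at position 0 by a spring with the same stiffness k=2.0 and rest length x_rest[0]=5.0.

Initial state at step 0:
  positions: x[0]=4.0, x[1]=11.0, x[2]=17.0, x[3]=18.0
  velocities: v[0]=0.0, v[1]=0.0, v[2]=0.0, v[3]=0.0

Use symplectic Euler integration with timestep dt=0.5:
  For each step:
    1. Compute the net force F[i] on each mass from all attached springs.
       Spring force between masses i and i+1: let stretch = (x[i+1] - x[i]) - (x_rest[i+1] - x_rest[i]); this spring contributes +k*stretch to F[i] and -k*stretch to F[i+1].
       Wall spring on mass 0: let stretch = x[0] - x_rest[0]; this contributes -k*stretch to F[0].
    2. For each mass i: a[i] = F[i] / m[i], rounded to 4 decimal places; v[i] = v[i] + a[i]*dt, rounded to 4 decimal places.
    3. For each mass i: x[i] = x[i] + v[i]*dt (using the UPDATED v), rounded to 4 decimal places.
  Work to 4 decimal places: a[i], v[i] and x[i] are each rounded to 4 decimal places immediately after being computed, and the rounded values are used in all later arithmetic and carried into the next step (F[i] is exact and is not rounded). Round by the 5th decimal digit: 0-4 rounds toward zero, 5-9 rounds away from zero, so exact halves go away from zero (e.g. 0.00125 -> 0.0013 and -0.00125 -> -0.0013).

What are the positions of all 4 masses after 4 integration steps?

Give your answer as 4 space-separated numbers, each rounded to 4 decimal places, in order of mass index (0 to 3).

Step 0: x=[4.0000 11.0000 17.0000 18.0000] v=[0.0000 0.0000 0.0000 0.0000]
Step 1: x=[4.7500 10.5000 14.5000 20.0000] v=[1.5000 -1.0000 -5.0000 4.0000]
Step 2: x=[5.7500 9.1250 12.7500 21.7500] v=[2.0000 -2.7500 -3.5000 3.5000]
Step 3: x=[6.1563 7.8750 13.6875 21.5000] v=[0.8125 -2.5000 1.8750 -0.5000]
Step 4: x=[5.4532 8.6719 15.6250 19.8438] v=[-1.4063 1.5938 3.8750 -3.3125]

Answer: 5.4532 8.6719 15.6250 19.8438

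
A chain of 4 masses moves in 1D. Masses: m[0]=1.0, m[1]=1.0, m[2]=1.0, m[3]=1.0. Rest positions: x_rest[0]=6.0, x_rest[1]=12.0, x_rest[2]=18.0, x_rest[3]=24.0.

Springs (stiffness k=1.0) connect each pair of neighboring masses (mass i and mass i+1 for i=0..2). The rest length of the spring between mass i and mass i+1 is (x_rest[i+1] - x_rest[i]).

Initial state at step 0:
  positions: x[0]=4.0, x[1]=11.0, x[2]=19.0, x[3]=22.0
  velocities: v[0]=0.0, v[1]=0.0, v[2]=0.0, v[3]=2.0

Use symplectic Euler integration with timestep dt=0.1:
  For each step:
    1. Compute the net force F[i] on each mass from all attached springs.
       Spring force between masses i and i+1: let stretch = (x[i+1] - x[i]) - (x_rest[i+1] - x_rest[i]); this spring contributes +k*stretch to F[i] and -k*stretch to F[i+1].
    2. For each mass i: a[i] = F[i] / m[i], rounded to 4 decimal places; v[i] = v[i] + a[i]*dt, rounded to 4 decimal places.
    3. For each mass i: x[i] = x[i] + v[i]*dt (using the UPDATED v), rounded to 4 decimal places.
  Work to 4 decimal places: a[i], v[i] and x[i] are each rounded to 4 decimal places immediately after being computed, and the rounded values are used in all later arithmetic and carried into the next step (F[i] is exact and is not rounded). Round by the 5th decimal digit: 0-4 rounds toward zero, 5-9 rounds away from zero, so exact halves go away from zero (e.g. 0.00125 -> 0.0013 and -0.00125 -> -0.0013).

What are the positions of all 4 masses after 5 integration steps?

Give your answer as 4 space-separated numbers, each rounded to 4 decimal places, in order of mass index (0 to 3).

Answer: 4.1499 11.1302 18.3366 23.3835

Derivation:
Step 0: x=[4.0000 11.0000 19.0000 22.0000] v=[0.0000 0.0000 0.0000 2.0000]
Step 1: x=[4.0100 11.0100 18.9500 22.2300] v=[0.1000 0.1000 -0.5000 2.3000]
Step 2: x=[4.0300 11.0294 18.8534 22.4872] v=[0.2000 0.1940 -0.9660 2.5720]
Step 3: x=[4.0600 11.0571 18.7149 22.7681] v=[0.2999 0.2765 -1.3850 2.8086]
Step 4: x=[4.1000 11.0914 18.5404 23.0684] v=[0.3996 0.3426 -1.7455 3.0033]
Step 5: x=[4.1499 11.1302 18.3366 23.3835] v=[0.4987 0.3884 -2.0376 3.1505]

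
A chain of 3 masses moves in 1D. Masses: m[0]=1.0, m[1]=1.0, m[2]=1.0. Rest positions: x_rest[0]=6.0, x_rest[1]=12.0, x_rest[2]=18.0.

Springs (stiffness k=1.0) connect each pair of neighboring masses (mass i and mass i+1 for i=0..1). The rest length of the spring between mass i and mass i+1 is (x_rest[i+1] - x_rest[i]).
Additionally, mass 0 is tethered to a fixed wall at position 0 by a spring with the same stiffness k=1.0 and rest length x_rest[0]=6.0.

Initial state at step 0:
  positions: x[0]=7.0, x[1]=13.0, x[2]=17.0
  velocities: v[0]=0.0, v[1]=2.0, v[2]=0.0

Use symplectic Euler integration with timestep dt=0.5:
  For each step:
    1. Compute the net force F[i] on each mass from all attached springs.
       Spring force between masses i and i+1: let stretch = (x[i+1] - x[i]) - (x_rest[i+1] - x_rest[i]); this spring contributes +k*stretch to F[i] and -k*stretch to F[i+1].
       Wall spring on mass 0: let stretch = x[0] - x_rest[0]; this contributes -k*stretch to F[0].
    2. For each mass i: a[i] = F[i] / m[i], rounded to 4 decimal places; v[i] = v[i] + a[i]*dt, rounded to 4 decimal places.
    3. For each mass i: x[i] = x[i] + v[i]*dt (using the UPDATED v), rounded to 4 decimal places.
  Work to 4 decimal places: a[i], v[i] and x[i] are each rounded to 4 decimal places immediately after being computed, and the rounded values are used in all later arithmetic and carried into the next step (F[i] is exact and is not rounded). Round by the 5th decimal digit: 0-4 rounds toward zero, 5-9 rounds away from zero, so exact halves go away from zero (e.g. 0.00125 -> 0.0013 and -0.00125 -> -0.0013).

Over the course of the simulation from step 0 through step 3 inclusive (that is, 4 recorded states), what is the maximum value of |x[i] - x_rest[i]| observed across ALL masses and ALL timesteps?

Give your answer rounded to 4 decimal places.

Answer: 1.7032

Derivation:
Step 0: x=[7.0000 13.0000 17.0000] v=[0.0000 2.0000 0.0000]
Step 1: x=[6.7500 13.5000 17.5000] v=[-0.5000 1.0000 1.0000]
Step 2: x=[6.5000 13.3125 18.5000] v=[-0.5000 -0.3750 2.0000]
Step 3: x=[6.3281 12.7188 19.7032] v=[-0.3438 -1.1875 2.4063]
Max displacement = 1.7032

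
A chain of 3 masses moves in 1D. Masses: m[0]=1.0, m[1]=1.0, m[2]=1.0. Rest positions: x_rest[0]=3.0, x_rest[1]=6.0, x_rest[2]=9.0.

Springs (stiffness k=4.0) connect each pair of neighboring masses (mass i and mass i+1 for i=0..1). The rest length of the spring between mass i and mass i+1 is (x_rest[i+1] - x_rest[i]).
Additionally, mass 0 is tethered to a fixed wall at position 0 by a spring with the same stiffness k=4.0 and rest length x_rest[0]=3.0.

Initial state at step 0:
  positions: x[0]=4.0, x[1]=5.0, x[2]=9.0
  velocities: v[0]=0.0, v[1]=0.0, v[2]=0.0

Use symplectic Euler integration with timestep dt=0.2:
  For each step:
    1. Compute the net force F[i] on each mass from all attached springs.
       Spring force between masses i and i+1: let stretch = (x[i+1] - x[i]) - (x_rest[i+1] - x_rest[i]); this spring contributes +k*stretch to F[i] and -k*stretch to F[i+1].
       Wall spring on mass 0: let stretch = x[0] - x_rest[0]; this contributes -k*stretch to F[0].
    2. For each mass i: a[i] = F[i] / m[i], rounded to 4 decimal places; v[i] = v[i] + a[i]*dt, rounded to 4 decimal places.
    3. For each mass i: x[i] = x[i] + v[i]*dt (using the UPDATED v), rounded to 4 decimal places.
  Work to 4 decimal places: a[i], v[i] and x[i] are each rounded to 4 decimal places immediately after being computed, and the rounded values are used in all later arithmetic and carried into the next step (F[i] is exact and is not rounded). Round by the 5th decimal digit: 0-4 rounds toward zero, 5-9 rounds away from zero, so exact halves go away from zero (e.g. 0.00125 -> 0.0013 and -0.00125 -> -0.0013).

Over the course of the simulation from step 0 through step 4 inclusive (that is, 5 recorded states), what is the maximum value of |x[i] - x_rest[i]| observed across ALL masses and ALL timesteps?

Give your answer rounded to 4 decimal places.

Step 0: x=[4.0000 5.0000 9.0000] v=[0.0000 0.0000 0.0000]
Step 1: x=[3.5200 5.4800 8.8400] v=[-2.4000 2.4000 -0.8000]
Step 2: x=[2.7904 6.1840 8.6224] v=[-3.6480 3.5200 -1.0880]
Step 3: x=[2.1573 6.7352 8.4947] v=[-3.1654 2.7558 -0.6387]
Step 4: x=[1.9115 6.8354 8.5654] v=[-1.2289 0.5011 0.3537]
Max displacement = 1.0885

Answer: 1.0885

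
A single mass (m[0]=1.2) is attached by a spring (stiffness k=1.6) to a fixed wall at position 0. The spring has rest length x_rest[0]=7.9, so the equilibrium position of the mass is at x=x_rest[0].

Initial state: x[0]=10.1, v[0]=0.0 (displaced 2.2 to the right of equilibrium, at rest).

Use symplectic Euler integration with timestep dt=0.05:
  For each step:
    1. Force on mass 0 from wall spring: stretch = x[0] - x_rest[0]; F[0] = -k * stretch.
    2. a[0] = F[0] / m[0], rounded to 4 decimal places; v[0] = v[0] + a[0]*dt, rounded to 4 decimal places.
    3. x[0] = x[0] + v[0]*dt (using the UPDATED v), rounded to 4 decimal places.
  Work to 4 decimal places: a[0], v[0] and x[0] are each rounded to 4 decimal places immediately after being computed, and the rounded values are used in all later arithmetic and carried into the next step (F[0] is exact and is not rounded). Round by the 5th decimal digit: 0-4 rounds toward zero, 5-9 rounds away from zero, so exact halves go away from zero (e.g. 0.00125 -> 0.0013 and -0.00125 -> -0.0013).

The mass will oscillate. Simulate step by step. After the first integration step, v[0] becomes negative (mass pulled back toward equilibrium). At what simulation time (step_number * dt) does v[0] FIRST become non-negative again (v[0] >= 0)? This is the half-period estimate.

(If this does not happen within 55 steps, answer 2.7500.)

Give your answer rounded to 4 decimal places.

Answer: 2.7500

Derivation:
Step 0: x=[10.1000] v=[0.0000]
Step 1: x=[10.0927] v=[-0.1467]
Step 2: x=[10.0781] v=[-0.2929]
Step 3: x=[10.0562] v=[-0.4381]
Step 4: x=[10.0271] v=[-0.5818]
Step 5: x=[9.9909] v=[-0.7236]
Step 6: x=[9.9478] v=[-0.8630]
Step 7: x=[9.8978] v=[-0.9995]
Step 8: x=[9.8412] v=[-1.1327]
Step 9: x=[9.7781] v=[-1.2621]
Step 10: x=[9.7087] v=[-1.3873]
Step 11: x=[9.6333] v=[-1.5079]
Step 12: x=[9.5521] v=[-1.6235]
Step 13: x=[9.4654] v=[-1.7336]
Step 14: x=[9.3735] v=[-1.8380]
Step 15: x=[9.2767] v=[-1.9362]
Step 16: x=[9.1753] v=[-2.0280]
Step 17: x=[9.0697] v=[-2.1130]
Step 18: x=[8.9602] v=[-2.1910]
Step 19: x=[8.8471] v=[-2.2617]
Step 20: x=[8.7309] v=[-2.3248]
Step 21: x=[8.6119] v=[-2.3802]
Step 22: x=[8.4905] v=[-2.4277]
Step 23: x=[8.3671] v=[-2.4671]
Step 24: x=[8.2422] v=[-2.4982]
Step 25: x=[8.1162] v=[-2.5210]
Step 26: x=[7.9894] v=[-2.5354]
Step 27: x=[7.8623] v=[-2.5414]
Step 28: x=[7.7354] v=[-2.5389]
Step 29: x=[7.6090] v=[-2.5279]
Step 30: x=[7.4836] v=[-2.5085]
Step 31: x=[7.3596] v=[-2.4807]
Step 32: x=[7.2374] v=[-2.4447]
Step 33: x=[7.1174] v=[-2.4005]
Step 34: x=[7.0000] v=[-2.3483]
Step 35: x=[6.8856] v=[-2.2883]
Step 36: x=[6.7746] v=[-2.2207]
Step 37: x=[6.6673] v=[-2.1457]
Step 38: x=[6.5641] v=[-2.0635]
Step 39: x=[6.4654] v=[-1.9744]
Step 40: x=[6.3715] v=[-1.8788]
Step 41: x=[6.2827] v=[-1.7769]
Step 42: x=[6.1992] v=[-1.6691]
Step 43: x=[6.1214] v=[-1.5557]
Step 44: x=[6.0495] v=[-1.4371]
Step 45: x=[5.9838] v=[-1.3137]
Step 46: x=[5.9245] v=[-1.1860]
Step 47: x=[5.8718] v=[-1.0543]
Step 48: x=[5.8258] v=[-0.9191]
Step 49: x=[5.7868] v=[-0.7808]
Step 50: x=[5.7548] v=[-0.6399]
Step 51: x=[5.7300] v=[-0.4969]
Step 52: x=[5.7124] v=[-0.3522]
Step 53: x=[5.7021] v=[-0.2064]
Step 54: x=[5.6991] v=[-0.0599]
Step 55: x=[5.7034] v=[0.0868]
First v>=0 after going negative at step 55, time=2.7500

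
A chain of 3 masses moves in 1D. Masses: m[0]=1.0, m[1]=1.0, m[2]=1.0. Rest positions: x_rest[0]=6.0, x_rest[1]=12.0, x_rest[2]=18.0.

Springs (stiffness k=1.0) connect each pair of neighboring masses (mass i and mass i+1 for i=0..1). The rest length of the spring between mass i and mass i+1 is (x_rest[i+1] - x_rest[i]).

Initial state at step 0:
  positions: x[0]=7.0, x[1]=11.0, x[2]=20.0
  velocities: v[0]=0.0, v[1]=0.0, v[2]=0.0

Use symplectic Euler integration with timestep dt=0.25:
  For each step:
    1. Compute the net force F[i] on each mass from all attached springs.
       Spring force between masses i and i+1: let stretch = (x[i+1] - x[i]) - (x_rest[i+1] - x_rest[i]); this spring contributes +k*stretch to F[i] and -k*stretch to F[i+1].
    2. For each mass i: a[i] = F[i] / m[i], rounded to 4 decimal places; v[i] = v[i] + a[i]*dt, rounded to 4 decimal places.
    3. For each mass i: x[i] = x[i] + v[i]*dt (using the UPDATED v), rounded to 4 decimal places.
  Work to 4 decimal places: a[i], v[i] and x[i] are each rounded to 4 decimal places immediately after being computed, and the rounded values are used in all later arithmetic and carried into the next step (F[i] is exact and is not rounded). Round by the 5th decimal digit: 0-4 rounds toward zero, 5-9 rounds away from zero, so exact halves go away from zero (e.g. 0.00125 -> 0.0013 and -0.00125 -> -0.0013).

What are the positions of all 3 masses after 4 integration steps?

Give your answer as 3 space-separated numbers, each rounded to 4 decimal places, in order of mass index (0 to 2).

Step 0: x=[7.0000 11.0000 20.0000] v=[0.0000 0.0000 0.0000]
Step 1: x=[6.8750 11.3125 19.8125] v=[-0.5000 1.2500 -0.7500]
Step 2: x=[6.6524 11.8789 19.4688] v=[-0.8906 2.2656 -1.3750]
Step 3: x=[6.3814 12.5930 19.0257] v=[-1.0840 2.8565 -1.7725]
Step 4: x=[6.1236 13.3210 18.5555] v=[-1.0311 2.9118 -1.8807]

Answer: 6.1236 13.3210 18.5555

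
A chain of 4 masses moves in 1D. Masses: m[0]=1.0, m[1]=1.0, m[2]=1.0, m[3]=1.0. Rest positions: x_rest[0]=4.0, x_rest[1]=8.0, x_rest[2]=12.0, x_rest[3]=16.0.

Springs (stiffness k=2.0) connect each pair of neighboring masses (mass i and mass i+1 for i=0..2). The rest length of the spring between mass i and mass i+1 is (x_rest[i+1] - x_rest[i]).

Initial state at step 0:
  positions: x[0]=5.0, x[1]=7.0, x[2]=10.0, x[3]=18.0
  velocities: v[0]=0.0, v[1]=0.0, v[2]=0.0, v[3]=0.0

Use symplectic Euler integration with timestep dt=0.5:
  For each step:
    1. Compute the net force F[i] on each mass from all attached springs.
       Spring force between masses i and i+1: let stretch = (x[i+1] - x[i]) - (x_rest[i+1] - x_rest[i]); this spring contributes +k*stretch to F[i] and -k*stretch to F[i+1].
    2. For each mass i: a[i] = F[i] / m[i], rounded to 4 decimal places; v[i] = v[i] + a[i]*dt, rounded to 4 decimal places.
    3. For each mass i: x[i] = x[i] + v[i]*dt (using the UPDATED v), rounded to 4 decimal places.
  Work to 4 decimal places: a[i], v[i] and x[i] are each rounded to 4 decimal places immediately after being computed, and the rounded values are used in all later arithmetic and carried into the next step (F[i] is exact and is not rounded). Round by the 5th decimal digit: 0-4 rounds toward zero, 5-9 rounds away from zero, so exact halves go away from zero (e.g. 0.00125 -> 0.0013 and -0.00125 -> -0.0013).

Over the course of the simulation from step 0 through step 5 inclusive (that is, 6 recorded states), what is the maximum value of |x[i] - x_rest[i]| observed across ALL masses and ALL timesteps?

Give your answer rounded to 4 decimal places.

Step 0: x=[5.0000 7.0000 10.0000 18.0000] v=[0.0000 0.0000 0.0000 0.0000]
Step 1: x=[4.0000 7.5000 12.5000 16.0000] v=[-2.0000 1.0000 5.0000 -4.0000]
Step 2: x=[2.7500 8.7500 14.2500 14.2500] v=[-2.5000 2.5000 3.5000 -3.5000]
Step 3: x=[2.5000 9.7500 13.2500 14.5000] v=[-0.5000 2.0000 -2.0000 0.5000]
Step 4: x=[3.8750 8.8750 11.1250 16.1250] v=[2.7500 -1.7500 -4.2500 3.2500]
Step 5: x=[5.7500 6.6250 10.3750 17.2500] v=[3.7500 -4.5000 -1.5000 2.2500]
Max displacement = 2.2500

Answer: 2.2500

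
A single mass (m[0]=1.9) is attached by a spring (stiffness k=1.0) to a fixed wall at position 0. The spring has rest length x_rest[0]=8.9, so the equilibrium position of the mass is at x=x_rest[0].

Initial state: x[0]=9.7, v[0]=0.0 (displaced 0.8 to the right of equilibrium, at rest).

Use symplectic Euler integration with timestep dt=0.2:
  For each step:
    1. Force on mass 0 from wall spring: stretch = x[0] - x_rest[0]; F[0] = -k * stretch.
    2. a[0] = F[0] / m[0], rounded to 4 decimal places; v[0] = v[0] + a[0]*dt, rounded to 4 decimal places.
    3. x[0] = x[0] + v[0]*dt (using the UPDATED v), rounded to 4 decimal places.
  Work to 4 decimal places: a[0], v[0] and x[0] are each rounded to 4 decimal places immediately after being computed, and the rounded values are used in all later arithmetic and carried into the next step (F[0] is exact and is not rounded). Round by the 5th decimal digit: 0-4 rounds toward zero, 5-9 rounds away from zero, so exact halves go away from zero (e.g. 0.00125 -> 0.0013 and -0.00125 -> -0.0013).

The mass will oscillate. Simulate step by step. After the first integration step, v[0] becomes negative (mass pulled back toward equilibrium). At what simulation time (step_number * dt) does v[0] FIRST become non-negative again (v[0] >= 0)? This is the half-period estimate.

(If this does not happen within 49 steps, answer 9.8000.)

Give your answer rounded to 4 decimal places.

Answer: 4.4000

Derivation:
Step 0: x=[9.7000] v=[0.0000]
Step 1: x=[9.6832] v=[-0.0842]
Step 2: x=[9.6499] v=[-0.1666]
Step 3: x=[9.6008] v=[-0.2455]
Step 4: x=[9.5369] v=[-0.3193]
Step 5: x=[9.4596] v=[-0.3863]
Step 6: x=[9.3706] v=[-0.4452]
Step 7: x=[9.2717] v=[-0.4947]
Step 8: x=[9.1649] v=[-0.5338]
Step 9: x=[9.0526] v=[-0.5617]
Step 10: x=[8.9370] v=[-0.5778]
Step 11: x=[8.8207] v=[-0.5817]
Step 12: x=[8.7060] v=[-0.5734]
Step 13: x=[8.5954] v=[-0.5530]
Step 14: x=[8.4912] v=[-0.5209]
Step 15: x=[8.3956] v=[-0.4779]
Step 16: x=[8.3106] v=[-0.4248]
Step 17: x=[8.2380] v=[-0.3628]
Step 18: x=[8.1794] v=[-0.2931]
Step 19: x=[8.1360] v=[-0.2172]
Step 20: x=[8.1086] v=[-0.1368]
Step 21: x=[8.0979] v=[-0.0535]
Step 22: x=[8.1041] v=[0.0309]
First v>=0 after going negative at step 22, time=4.4000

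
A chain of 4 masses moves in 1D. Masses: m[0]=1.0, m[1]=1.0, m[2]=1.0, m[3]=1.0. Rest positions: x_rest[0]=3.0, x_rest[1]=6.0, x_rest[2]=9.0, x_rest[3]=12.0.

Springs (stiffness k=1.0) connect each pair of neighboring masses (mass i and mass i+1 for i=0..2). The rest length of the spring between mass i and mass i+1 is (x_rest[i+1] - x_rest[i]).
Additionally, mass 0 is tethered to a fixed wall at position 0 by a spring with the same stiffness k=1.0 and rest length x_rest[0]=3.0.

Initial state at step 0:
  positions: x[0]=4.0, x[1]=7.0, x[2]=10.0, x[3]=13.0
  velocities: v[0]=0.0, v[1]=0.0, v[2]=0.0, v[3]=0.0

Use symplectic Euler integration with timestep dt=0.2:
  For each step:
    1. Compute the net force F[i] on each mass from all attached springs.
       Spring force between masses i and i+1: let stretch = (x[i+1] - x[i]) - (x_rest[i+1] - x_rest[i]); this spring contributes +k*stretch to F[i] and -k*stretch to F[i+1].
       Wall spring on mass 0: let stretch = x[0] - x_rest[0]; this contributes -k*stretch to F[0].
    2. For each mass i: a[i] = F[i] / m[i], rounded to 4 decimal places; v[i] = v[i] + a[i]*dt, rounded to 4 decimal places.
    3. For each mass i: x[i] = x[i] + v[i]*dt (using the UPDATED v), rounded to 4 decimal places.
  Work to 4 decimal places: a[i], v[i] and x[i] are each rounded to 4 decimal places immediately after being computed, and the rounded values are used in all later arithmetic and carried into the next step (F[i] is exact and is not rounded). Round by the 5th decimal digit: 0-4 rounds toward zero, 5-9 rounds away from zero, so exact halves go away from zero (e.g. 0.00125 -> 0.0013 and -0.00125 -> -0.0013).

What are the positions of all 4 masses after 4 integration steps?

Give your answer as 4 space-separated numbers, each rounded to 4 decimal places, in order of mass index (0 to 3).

Answer: 3.6458 6.9778 9.9995 13.0000

Derivation:
Step 0: x=[4.0000 7.0000 10.0000 13.0000] v=[0.0000 0.0000 0.0000 0.0000]
Step 1: x=[3.9600 7.0000 10.0000 13.0000] v=[-0.2000 0.0000 0.0000 0.0000]
Step 2: x=[3.8832 6.9984 10.0000 13.0000] v=[-0.3840 -0.0080 0.0000 0.0000]
Step 3: x=[3.7757 6.9923 9.9999 13.0000] v=[-0.5376 -0.0307 -0.0003 0.0000]
Step 4: x=[3.6458 6.9778 9.9995 13.0000] v=[-0.6494 -0.0725 -0.0018 0.0000]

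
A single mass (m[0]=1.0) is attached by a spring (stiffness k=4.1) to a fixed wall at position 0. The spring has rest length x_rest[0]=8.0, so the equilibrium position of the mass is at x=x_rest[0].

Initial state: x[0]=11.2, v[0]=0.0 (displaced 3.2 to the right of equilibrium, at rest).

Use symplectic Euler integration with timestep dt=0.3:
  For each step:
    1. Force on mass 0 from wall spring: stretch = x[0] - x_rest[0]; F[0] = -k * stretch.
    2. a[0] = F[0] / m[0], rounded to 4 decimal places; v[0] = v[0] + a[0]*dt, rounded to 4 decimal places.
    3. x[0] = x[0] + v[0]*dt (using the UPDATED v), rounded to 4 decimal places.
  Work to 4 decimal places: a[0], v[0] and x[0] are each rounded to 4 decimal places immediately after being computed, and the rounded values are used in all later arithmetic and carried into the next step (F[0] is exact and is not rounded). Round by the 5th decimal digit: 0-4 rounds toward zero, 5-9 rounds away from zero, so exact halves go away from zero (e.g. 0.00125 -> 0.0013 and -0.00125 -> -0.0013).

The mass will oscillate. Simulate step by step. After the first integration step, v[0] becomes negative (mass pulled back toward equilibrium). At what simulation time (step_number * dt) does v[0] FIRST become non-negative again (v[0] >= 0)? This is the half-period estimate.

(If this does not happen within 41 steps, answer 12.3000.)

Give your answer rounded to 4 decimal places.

Answer: 1.8000

Derivation:
Step 0: x=[11.2000] v=[0.0000]
Step 1: x=[10.0192] v=[-3.9360]
Step 2: x=[8.0933] v=[-6.4196]
Step 3: x=[6.1330] v=[-6.5344]
Step 4: x=[4.8616] v=[-4.2380]
Step 5: x=[4.7483] v=[-0.3778]
Step 6: x=[5.8348] v=[3.6218]
First v>=0 after going negative at step 6, time=1.8000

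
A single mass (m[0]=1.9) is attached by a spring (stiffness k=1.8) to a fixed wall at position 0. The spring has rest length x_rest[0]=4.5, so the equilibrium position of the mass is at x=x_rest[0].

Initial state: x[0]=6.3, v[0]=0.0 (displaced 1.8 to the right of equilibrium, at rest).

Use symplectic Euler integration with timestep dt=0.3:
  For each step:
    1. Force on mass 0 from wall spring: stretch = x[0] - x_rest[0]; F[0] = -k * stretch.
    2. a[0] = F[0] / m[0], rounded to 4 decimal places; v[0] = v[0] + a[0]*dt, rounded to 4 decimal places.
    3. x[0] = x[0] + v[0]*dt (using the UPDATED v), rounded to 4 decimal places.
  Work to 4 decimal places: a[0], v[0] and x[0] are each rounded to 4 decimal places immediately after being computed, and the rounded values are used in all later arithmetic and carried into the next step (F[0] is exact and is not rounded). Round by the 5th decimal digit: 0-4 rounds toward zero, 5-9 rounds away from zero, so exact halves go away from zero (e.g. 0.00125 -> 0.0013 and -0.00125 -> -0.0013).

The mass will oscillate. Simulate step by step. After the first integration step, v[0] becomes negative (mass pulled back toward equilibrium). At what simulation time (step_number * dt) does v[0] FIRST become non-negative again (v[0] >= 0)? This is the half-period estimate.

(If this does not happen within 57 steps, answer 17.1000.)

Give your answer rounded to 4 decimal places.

Answer: 3.3000

Derivation:
Step 0: x=[6.3000] v=[0.0000]
Step 1: x=[6.1465] v=[-0.5116]
Step 2: x=[5.8527] v=[-0.9795]
Step 3: x=[5.4435] v=[-1.3640]
Step 4: x=[4.9539] v=[-1.6321]
Step 5: x=[4.4256] v=[-1.7611]
Step 6: x=[3.9036] v=[-1.7400]
Step 7: x=[3.4325] v=[-1.5705]
Step 8: x=[3.0524] v=[-1.2671]
Step 9: x=[2.7957] v=[-0.8557]
Step 10: x=[2.6843] v=[-0.3713]
Step 11: x=[2.7277] v=[0.1447]
First v>=0 after going negative at step 11, time=3.3000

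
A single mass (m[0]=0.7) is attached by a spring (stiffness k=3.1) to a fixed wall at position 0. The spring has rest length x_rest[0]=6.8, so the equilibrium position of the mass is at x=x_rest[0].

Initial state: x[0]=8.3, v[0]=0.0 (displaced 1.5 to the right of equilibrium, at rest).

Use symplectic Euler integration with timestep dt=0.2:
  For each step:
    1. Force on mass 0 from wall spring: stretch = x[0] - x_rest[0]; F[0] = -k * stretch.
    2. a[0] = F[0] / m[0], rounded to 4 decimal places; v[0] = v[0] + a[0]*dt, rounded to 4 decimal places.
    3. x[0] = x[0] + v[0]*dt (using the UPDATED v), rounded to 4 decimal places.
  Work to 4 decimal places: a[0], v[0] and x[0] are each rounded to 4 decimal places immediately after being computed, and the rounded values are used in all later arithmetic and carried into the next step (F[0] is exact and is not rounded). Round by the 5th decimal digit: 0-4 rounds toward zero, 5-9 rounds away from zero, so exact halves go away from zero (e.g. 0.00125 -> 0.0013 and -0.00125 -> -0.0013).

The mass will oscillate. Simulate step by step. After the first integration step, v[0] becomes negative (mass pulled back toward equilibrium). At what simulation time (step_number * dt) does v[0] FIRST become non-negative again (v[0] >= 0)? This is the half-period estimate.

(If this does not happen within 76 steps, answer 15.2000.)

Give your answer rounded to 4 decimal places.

Answer: 1.6000

Derivation:
Step 0: x=[8.3000] v=[0.0000]
Step 1: x=[8.0343] v=[-1.3286]
Step 2: x=[7.5499] v=[-2.4218]
Step 3: x=[6.9327] v=[-3.0860]
Step 4: x=[6.2920] v=[-3.2035]
Step 5: x=[5.7413] v=[-2.7536]
Step 6: x=[5.3781] v=[-1.8159]
Step 7: x=[5.2668] v=[-0.5565]
Step 8: x=[5.4271] v=[0.8015]
First v>=0 after going negative at step 8, time=1.6000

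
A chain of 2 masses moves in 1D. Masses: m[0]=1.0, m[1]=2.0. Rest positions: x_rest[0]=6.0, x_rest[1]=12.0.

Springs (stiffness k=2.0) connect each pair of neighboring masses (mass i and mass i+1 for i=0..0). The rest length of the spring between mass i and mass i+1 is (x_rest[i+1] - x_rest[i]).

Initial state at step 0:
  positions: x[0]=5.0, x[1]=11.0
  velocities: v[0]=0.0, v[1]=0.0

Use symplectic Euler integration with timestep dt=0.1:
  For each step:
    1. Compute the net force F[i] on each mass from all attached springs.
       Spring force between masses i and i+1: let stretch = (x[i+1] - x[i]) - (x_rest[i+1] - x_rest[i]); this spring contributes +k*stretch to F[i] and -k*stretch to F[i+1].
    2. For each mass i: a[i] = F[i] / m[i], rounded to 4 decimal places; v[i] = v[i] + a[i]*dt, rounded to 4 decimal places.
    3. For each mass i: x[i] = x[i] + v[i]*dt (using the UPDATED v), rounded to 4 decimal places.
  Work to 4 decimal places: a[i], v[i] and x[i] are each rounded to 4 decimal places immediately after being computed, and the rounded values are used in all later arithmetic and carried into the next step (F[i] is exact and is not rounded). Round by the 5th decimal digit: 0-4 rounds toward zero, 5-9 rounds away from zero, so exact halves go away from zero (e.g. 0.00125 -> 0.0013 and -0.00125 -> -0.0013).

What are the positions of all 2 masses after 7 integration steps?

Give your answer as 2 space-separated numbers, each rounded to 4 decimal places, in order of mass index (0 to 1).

Answer: 5.0000 11.0000

Derivation:
Step 0: x=[5.0000 11.0000] v=[0.0000 0.0000]
Step 1: x=[5.0000 11.0000] v=[0.0000 0.0000]
Step 2: x=[5.0000 11.0000] v=[0.0000 0.0000]
Step 3: x=[5.0000 11.0000] v=[0.0000 0.0000]
Step 4: x=[5.0000 11.0000] v=[0.0000 0.0000]
Step 5: x=[5.0000 11.0000] v=[0.0000 0.0000]
Step 6: x=[5.0000 11.0000] v=[0.0000 0.0000]
Step 7: x=[5.0000 11.0000] v=[0.0000 0.0000]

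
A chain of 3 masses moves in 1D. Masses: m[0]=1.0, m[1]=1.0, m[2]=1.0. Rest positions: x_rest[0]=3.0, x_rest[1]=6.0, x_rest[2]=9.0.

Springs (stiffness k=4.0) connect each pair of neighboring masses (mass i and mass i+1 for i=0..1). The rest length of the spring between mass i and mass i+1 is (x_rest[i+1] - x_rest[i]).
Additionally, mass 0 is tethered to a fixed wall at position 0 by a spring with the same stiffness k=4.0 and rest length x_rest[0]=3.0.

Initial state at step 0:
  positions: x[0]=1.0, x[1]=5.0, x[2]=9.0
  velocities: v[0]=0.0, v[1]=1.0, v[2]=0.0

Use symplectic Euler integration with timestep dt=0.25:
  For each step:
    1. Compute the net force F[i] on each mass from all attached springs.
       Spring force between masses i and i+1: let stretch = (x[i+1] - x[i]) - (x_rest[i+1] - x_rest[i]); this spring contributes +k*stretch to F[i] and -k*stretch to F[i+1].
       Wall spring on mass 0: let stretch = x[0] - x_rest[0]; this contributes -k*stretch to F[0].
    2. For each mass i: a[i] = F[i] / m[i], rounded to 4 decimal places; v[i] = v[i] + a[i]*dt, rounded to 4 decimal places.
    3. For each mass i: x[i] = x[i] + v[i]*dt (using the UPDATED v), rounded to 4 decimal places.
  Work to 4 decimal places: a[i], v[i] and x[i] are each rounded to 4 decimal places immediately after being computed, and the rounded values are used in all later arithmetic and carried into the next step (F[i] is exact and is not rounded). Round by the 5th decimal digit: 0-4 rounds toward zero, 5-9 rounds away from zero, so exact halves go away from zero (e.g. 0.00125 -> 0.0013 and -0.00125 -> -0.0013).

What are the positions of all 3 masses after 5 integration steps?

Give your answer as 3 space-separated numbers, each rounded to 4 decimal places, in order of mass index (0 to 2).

Answer: 4.3828 6.6719 8.0850

Derivation:
Step 0: x=[1.0000 5.0000 9.0000] v=[0.0000 1.0000 0.0000]
Step 1: x=[1.7500 5.2500 8.7500] v=[3.0000 1.0000 -1.0000]
Step 2: x=[2.9375 5.5000 8.3750] v=[4.7500 1.0000 -1.5000]
Step 3: x=[4.0313 5.8281 8.0313] v=[4.3750 1.3125 -1.3750]
Step 4: x=[4.5664 6.2578 7.8868] v=[2.1405 1.7189 -0.5782]
Step 5: x=[4.3828 6.6719 8.0850] v=[-0.7345 1.6565 0.7928]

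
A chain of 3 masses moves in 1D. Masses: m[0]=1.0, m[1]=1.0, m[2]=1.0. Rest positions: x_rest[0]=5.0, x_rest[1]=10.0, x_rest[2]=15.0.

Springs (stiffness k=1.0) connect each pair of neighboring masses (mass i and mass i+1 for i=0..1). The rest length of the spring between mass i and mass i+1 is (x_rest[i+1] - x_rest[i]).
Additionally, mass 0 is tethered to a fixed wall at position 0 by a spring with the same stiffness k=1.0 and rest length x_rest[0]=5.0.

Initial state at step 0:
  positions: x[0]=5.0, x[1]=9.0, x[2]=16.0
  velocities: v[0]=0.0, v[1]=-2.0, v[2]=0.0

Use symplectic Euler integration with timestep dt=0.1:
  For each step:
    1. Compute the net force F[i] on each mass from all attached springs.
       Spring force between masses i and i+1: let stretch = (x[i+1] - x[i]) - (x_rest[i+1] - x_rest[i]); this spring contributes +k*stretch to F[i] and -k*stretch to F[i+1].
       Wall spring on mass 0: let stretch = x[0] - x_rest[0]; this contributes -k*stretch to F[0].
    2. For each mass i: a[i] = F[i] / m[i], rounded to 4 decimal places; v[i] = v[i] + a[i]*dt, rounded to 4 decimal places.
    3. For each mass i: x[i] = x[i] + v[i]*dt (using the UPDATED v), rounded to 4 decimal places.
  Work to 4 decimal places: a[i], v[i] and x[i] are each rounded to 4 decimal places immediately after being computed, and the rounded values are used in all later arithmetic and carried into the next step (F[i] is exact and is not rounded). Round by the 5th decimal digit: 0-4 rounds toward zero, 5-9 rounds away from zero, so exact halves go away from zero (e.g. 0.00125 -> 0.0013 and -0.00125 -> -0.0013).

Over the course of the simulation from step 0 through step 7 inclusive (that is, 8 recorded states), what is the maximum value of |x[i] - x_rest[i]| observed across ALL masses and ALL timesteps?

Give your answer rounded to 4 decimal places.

Answer: 1.5032

Derivation:
Step 0: x=[5.0000 9.0000 16.0000] v=[0.0000 -2.0000 0.0000]
Step 1: x=[4.9900 8.8300 15.9800] v=[-0.1000 -1.7000 -0.2000]
Step 2: x=[4.9685 8.6931 15.9385] v=[-0.2150 -1.3690 -0.4150]
Step 3: x=[4.9346 8.5914 15.8746] v=[-0.3394 -1.0169 -0.6395]
Step 4: x=[4.8879 8.5260 15.7878] v=[-0.4672 -0.6543 -0.8678]
Step 5: x=[4.8287 8.4968 15.6784] v=[-0.5922 -0.2919 -1.0940]
Step 6: x=[4.7579 8.5028 15.5472] v=[-0.7083 0.0595 -1.3122]
Step 7: x=[4.6769 8.5418 15.3955] v=[-0.8096 0.3895 -1.5166]
Max displacement = 1.5032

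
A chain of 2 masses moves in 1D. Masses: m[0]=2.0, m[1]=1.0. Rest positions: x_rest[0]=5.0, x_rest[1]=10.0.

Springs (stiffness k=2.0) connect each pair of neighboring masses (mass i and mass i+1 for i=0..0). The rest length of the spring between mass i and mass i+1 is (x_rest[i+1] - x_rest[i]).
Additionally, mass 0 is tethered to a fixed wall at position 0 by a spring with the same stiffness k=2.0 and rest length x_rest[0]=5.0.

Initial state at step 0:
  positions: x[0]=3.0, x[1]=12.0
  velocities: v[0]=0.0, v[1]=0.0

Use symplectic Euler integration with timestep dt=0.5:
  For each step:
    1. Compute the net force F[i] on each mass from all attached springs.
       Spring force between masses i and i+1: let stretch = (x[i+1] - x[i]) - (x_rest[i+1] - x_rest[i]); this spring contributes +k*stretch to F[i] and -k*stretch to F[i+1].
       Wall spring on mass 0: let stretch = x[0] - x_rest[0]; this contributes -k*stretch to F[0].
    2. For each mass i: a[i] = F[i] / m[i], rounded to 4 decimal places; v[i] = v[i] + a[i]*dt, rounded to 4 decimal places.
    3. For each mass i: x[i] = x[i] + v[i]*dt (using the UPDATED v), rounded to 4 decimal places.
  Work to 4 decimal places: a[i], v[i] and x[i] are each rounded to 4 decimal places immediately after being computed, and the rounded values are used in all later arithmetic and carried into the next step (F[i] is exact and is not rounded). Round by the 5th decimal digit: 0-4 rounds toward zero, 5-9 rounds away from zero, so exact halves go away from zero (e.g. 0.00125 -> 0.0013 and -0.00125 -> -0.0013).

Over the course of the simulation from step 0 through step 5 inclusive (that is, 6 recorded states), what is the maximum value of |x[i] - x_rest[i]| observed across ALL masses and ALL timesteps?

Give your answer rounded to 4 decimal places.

Answer: 2.7500

Derivation:
Step 0: x=[3.0000 12.0000] v=[0.0000 0.0000]
Step 1: x=[4.5000 10.0000] v=[3.0000 -4.0000]
Step 2: x=[6.2500 7.7500] v=[3.5000 -4.5000]
Step 3: x=[6.8125 7.2500] v=[1.1250 -1.0000]
Step 4: x=[5.7813 9.0313] v=[-2.0625 3.5625]
Step 5: x=[4.1172 11.6876] v=[-3.3282 5.3125]
Max displacement = 2.7500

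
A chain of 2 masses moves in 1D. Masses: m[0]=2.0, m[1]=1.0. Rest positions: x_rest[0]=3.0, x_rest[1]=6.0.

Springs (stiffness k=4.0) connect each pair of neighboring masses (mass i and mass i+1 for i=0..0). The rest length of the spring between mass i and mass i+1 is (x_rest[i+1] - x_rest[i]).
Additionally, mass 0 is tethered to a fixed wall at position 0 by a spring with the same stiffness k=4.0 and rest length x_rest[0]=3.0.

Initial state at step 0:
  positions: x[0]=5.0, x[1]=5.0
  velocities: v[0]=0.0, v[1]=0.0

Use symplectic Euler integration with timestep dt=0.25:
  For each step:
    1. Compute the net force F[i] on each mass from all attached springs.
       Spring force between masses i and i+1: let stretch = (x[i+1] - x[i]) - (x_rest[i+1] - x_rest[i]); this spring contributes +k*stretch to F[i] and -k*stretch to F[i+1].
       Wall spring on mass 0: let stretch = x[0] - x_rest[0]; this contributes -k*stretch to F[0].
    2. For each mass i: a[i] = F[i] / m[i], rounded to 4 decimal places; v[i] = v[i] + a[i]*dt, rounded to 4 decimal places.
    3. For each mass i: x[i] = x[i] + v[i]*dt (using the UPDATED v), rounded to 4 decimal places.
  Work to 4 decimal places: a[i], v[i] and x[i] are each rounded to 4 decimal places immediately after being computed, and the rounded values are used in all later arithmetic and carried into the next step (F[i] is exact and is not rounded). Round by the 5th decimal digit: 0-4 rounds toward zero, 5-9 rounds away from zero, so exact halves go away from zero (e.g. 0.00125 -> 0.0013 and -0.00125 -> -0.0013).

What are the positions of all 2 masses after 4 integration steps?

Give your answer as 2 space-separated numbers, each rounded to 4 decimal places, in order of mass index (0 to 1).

Step 0: x=[5.0000 5.0000] v=[0.0000 0.0000]
Step 1: x=[4.3750 5.7500] v=[-2.5000 3.0000]
Step 2: x=[3.3750 6.9063] v=[-4.0000 4.6250]
Step 3: x=[2.3945 7.9297] v=[-3.9219 4.0937]
Step 4: x=[1.8066 8.3193] v=[-2.3516 1.5585]

Answer: 1.8066 8.3193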